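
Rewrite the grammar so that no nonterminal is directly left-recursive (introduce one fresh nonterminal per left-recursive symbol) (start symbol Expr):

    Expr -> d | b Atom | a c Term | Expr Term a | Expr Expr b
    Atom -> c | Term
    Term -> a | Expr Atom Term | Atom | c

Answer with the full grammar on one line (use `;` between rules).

Directly left-recursive nonterminal: Expr.
For Expr: α = {Term a, Expr b}, β = {d, b Atom, a c Term}. Rewrite as Expr → β Expr1 and Expr1 → α Expr1 | ε.

Expr -> d Expr1 | b Atom Expr1 | a c Term Expr1; Atom -> c | Term; Term -> a | Expr Atom Term | Atom | c; Expr1 -> Term a Expr1 | Expr b Expr1 | ε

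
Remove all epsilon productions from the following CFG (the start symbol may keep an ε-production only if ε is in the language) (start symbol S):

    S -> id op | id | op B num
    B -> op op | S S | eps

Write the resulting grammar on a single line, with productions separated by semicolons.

Nullable nonterminals: {B}.
ε ∉ L(G), so no ε-production is kept.
Add the nullable-subset variants: S → op B num gives op B num | op num.

S -> id op | id | op B num | op num; B -> op op | S S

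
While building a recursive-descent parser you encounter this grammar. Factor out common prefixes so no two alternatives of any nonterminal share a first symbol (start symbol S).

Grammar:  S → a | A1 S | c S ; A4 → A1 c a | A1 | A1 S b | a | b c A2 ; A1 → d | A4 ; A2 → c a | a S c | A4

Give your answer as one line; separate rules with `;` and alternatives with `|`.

S → a | A1 S | c S; A4 → a | b c A2 | A1 A4'; A1 → d | A4; A2 → c a | a S c | A4; A4' → c a | epsilon | S b

A4 has alternatives sharing prefix 'A1': factor to A4 → A1 A4' with A4' → c a | ε | S b.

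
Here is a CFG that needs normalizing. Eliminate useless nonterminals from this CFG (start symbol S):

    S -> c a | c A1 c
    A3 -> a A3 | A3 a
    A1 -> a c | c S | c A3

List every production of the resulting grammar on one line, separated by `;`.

S -> c a | c A1 c; A1 -> a c | c S

Generating nonterminals: {A1, S}.
Reachable from S after that: {A1, S}.
Removed useless symbols: {A3} and every production mentioning them.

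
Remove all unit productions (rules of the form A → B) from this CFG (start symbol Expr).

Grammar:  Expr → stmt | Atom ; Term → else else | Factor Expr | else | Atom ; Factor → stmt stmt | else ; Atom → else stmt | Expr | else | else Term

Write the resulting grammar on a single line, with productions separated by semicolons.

Unit pairs: Atom ⇒* {Expr}; Expr ⇒* {Atom}; Term ⇒* {Atom, Expr}.
Replace each nonterminal's rules with the union of the non-unit rules of every nonterminal it unit-derives.

Expr → else stmt | else | else Term | stmt; Term → else else | Factor Expr | else | else stmt | else Term | stmt; Factor → stmt stmt | else; Atom → else stmt | else | else Term | stmt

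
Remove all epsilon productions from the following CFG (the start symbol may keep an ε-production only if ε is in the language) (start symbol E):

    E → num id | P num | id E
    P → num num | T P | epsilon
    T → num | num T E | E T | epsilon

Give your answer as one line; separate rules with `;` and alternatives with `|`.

Nullable nonterminals: {P, T}.
ε ∉ L(G), so no ε-production is kept.
For each production, add variants omitting each subset of nullable occurrences: E → P num gives P num | num. P → T P gives T P | T. T → num T E gives num T E | num E. T → E T gives E T | E.

E → num id | P num | num | id E; P → num num | T P | T; T → num | num T E | num E | E T | E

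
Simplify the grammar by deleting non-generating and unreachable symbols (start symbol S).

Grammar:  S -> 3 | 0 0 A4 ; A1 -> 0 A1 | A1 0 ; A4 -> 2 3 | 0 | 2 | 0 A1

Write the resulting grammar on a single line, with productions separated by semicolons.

Generating nonterminals: {A4, S}.
Reachable from S after that: {A4, S}.
Removed useless symbols: {A1} and every production mentioning them.

S -> 3 | 0 0 A4; A4 -> 2 3 | 0 | 2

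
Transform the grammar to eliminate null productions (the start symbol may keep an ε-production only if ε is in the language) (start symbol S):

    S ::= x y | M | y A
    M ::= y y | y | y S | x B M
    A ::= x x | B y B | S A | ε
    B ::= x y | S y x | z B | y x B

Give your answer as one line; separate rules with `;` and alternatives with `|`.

Nullable nonterminals: {A}.
ε ∉ L(G), so no ε-production is kept.
Add the nullable-subset variants: S → y A gives y A | y. A → S A gives S A | S.

S ::= x y | M | y A | y; M ::= y y | y | y S | x B M; A ::= x x | B y B | S A | S; B ::= x y | S y x | z B | y x B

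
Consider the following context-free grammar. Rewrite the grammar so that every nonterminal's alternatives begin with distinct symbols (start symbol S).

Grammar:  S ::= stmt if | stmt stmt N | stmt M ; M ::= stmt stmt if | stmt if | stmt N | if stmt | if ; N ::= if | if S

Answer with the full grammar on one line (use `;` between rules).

S ::= stmt S'; M ::= stmt M' | if M''; N ::= if N'; S' ::= if | stmt N | M; M' ::= stmt if | if | N; M'' ::= stmt | ε; N' ::= ε | S

S has alternatives sharing prefix 'stmt': factor to S → stmt S' with S' → if | stmt N | M.
M has alternatives sharing prefix 'stmt': factor to M → stmt M' with M' → stmt if | if | N.
M has alternatives sharing prefix 'if': factor to M → if M'' with M'' → stmt | ε.
N has alternatives sharing prefix 'if': factor to N → if N' with N' → ε | S.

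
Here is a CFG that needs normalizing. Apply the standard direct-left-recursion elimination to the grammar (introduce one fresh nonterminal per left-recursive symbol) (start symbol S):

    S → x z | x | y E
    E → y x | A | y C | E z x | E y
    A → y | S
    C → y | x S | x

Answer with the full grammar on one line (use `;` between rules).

E is directly left-recursive.
For E: α = {z x, y}, β = {y x, A, y C}. Rewrite as E → β E' and E' → α E' | ε.

S → x z | x | y E; E → y x E' | A E' | y C E'; A → y | S; C → y | x S | x; E' → z x E' | y E' | ε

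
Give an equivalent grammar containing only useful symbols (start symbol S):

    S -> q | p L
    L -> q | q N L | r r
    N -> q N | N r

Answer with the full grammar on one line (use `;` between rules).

Generating nonterminals: {L, S}.
Reachable from S after that: {L, S}.
Removed useless symbols: {N} and every production mentioning them.

S -> q | p L; L -> q | r r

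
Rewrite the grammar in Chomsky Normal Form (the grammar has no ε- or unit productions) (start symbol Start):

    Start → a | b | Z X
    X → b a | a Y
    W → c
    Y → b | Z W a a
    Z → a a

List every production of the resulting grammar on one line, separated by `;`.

Start → a | b | Z X; X → X1 X2 | X2 Y; W → c; Y → b | Z Y1; Z → X2 X2; X1 → b; X2 → a; Y1 → W Y2; Y2 → X2 X2

Introduce a nonterminal for each terminal appearing in a rule of length ≥ 2: X1 → b, X2 → a.
Binarize each right-hand side of length ≥ 3 by chaining fresh nonterminals (Y1, Y2, …): affected rules were Y → Z W X2 X2.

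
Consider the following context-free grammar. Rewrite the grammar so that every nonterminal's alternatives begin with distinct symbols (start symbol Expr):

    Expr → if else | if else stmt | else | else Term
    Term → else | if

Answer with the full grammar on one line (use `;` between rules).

Expr → if else Expr1 | else Expr2; Term → else | if; Expr1 → ε | stmt; Expr2 → ε | Term

Expr has alternatives sharing prefix 'if else': factor to Expr → if else Expr1 with Expr1 → ε | stmt.
Expr has alternatives sharing prefix 'else': factor to Expr → else Expr2 with Expr2 → ε | Term.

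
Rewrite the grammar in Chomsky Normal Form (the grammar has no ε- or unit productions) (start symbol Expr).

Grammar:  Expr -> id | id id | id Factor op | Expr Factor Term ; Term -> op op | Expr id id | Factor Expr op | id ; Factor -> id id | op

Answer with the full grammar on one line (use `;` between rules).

Introduce a nonterminal for each terminal appearing in a rule of length ≥ 2: X1 → id, X2 → op.
Binarize each right-hand side of length ≥ 3 by chaining fresh nonterminals (Y1, Y2, …): affected rules were Expr → X1 Factor X2; Expr → Expr Factor Term; Term → Expr X1 X1; Term → Factor Expr X2.

Expr -> id | X1 X1 | X1 Y1 | Expr Y2; Term -> X2 X2 | Expr Y3 | Factor Y4 | id; Factor -> X1 X1 | op; X1 -> id; X2 -> op; Y1 -> Factor X2; Y2 -> Factor Term; Y3 -> X1 X1; Y4 -> Expr X2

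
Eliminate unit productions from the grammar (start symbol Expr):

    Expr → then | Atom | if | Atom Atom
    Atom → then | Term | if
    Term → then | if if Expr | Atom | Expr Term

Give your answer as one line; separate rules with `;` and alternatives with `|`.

Expr → then | if if Expr | Expr Term | if | Atom Atom; Atom → then | if if Expr | Expr Term | if; Term → then | if if Expr | Expr Term | if

Unit pairs: Atom ⇒* {Term}; Expr ⇒* {Atom, Term}; Term ⇒* {Atom}.
For each unit pair (A, B), copy every non-unit production of B to A, then drop all unit productions.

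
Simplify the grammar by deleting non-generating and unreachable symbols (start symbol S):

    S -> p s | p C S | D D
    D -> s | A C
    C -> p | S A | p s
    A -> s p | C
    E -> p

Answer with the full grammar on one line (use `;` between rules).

Generating nonterminals: {A, C, D, E, S}.
Reachable from S after that: {A, C, D, S}.
Removed useless symbols: {E} and every production mentioning them.

S -> p s | p C S | D D; D -> s | A C; C -> p | S A | p s; A -> s p | C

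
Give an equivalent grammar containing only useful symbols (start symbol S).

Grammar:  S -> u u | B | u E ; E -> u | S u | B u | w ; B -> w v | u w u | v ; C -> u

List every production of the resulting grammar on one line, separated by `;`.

Generating nonterminals: {B, C, E, S}.
Reachable from S after that: {B, E, S}.
Removed useless symbols: {C} and every production mentioning them.

S -> u u | B | u E; E -> u | S u | B u | w; B -> w v | u w u | v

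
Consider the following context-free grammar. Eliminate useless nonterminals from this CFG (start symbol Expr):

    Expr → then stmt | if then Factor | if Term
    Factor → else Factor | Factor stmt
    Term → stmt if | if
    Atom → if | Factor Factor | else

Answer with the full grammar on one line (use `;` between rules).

Generating nonterminals: {Atom, Expr, Term}.
Reachable from Expr after that: {Expr, Term}.
Removed useless symbols: {Atom, Factor} and every production mentioning them.

Expr → then stmt | if Term; Term → stmt if | if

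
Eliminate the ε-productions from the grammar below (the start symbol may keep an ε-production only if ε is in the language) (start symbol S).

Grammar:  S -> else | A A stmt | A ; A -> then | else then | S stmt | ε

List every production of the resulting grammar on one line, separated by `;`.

Nullable nonterminals: {A, S}.
ε ∈ L(G) since S is nullable, so keep S → ε.
For each production, add variants omitting each subset of nullable occurrences: S → A A stmt gives A A stmt | A stmt | stmt. A → S stmt gives S stmt | stmt.

S -> else | A A stmt | A stmt | stmt | A | ε; A -> then | else then | S stmt | stmt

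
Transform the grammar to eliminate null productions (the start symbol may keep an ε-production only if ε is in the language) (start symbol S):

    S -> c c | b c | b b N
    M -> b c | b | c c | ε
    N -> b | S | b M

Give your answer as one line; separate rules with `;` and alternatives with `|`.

S -> c c | b c | b b N; M -> b c | b | c c; N -> b | S | b M

Nullable nonterminals: {M}.
ε ∉ L(G), so no ε-production is kept.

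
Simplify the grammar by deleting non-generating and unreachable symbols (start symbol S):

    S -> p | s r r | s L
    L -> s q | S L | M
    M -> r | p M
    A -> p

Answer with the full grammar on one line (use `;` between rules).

Generating nonterminals: {A, L, M, S}.
Reachable from S after that: {L, M, S}.
Removed useless symbols: {A} and every production mentioning them.

S -> p | s r r | s L; L -> s q | S L | M; M -> r | p M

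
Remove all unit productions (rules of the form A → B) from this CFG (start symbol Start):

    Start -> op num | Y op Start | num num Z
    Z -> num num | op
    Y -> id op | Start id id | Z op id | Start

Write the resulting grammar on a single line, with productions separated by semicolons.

Unit pairs: Y ⇒* {Start}.
For every A with A ⇒* B via unit rules, add B's non-unit alternatives to A; then delete every rule of the form X → Y.

Start -> op num | Y op Start | num num Z; Z -> num num | op; Y -> op num | Y op Start | num num Z | id op | Start id id | Z op id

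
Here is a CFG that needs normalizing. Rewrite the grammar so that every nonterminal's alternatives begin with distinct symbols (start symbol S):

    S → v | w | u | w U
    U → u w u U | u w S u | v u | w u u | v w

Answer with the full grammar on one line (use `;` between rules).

S has alternatives sharing prefix 'w': factor to S → w S' with S' → ε | U.
U has alternatives sharing prefix 'u w': factor to U → u w U' with U' → u U | S u.
U has alternatives sharing prefix 'v': factor to U → v U'' with U'' → u | w.

S → v | u | w S'; U → w u u | u w U' | v U''; S' → eps | U; U' → u U | S u; U'' → u | w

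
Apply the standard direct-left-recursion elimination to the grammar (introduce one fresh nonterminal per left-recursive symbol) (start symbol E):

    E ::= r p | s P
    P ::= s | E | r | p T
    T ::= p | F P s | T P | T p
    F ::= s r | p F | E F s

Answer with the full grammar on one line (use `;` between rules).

Directly left-recursive nonterminal: T.
For T: α = {P, p}, β = {p, F P s}. Rewrite as T → β T' and T' → α T' | ε.

E ::= r p | s P; P ::= s | E | r | p T; T ::= p T' | F P s T'; F ::= s r | p F | E F s; T' ::= P T' | p T' | ε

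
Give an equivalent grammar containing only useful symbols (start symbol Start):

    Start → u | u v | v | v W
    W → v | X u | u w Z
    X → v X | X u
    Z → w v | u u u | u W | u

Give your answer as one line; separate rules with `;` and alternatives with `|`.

Generating nonterminals: {Start, W, Z}.
Reachable from Start after that: {Start, W, Z}.
Removed useless symbols: {X} and every production mentioning them.

Start → u | u v | v | v W; W → v | u w Z; Z → w v | u u u | u W | u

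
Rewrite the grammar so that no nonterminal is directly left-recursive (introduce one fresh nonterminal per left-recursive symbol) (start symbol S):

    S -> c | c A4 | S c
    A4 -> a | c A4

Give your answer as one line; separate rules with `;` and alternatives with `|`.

S -> c S' | c A4 S'; A4 -> a | c A4; S' -> c S' | ε

S is directly left-recursive.
For S: α = {c}, β = {c, c A4}. Rewrite as S → β S' and S' → α S' | ε.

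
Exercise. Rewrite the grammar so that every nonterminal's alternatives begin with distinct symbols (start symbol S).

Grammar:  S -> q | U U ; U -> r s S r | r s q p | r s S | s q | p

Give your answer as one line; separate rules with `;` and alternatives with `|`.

S -> q | U U; U -> s q | p | r s U'; U' -> q p | S U''; U'' -> r | ε

U has alternatives sharing prefix 'r s': factor to U → r s U' with U' → S r | q p | S.
U' has alternatives sharing prefix 'S': factor to U' → S U'' with U'' → r | ε.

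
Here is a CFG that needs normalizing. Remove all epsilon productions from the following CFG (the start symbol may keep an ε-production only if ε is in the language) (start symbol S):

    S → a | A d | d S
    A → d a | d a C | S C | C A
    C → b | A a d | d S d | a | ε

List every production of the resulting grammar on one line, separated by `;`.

Nullable nonterminals: {C}.
ε ∉ L(G), so no ε-production is kept.
For each production, add variants omitting each subset of nullable occurrences: A → S C gives S C | S.

S → a | A d | d S; A → d a | d a C | S C | S | C A; C → b | A a d | d S d | a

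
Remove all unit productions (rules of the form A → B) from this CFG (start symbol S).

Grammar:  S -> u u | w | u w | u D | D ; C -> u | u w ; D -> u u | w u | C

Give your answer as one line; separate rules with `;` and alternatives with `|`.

S -> u u | w u | u | u w | w | u D; C -> u | u w; D -> u | u w | u u | w u

Unit pairs: D ⇒* {C}; S ⇒* {C, D}.
Replace each nonterminal's rules with the union of the non-unit rules of every nonterminal it unit-derives.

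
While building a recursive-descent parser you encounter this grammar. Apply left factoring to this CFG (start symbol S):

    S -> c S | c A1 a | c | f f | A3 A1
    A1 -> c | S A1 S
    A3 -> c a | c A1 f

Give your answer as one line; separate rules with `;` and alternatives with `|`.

S -> f f | A3 A1 | c S'; A1 -> c | S A1 S; A3 -> c A3'; S' -> S | A1 a | epsilon; A3' -> a | A1 f

S has alternatives sharing prefix 'c': factor to S → c S' with S' → S | A1 a | ε.
A3 has alternatives sharing prefix 'c': factor to A3 → c A3' with A3' → a | A1 f.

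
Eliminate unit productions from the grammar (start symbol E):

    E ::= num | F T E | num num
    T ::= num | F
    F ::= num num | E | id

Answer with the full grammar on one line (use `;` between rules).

E ::= num | F T E | num num; T ::= num | F T E | num num | id; F ::= num | F T E | num num | id

Unit pairs: F ⇒* {E}; T ⇒* {E, F}.
For each unit pair (A, B), copy every non-unit production of B to A, then drop all unit productions.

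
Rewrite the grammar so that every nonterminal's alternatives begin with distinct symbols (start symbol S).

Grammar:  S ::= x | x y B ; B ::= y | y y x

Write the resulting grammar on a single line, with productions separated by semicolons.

S has alternatives sharing prefix 'x': factor to S → x S' with S' → ε | y B.
B has alternatives sharing prefix 'y': factor to B → y B' with B' → ε | y x.

S ::= x S'; B ::= y B'; S' ::= ε | y B; B' ::= ε | y x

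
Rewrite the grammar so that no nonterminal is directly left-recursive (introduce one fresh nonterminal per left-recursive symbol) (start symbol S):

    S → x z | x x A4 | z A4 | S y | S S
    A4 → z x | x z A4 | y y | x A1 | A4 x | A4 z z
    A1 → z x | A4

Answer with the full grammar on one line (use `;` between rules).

S → x z S' | x x A4 S' | z A4 S'; A4 → z x A4' | x z A4 A4' | y y A4' | x A1 A4'; A1 → z x | A4; S' → y S' | S S' | epsilon; A4' → x A4' | z z A4' | epsilon

S, A4 are directly left-recursive.
For S: α = {y, S}, β = {x z, x x A4, z A4}. Rewrite as S → β S' and S' → α S' | ε.
For A4: α = {x, z z}, β = {z x, x z A4, y y, x A1}. Rewrite as A4 → β A4' and A4' → α A4' | ε.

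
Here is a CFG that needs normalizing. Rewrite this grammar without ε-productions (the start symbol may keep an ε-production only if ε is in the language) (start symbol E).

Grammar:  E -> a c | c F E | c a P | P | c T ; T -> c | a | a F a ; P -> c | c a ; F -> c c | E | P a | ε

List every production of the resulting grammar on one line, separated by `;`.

E -> a c | c F E | c E | c a P | P | c T; T -> c | a | a F a | a a; P -> c | c a; F -> c c | E | P a

The nullable symbols are {F}.
ε ∉ L(G), so no ε-production is kept.
For each production, add variants omitting each subset of nullable occurrences: E → c F E gives c F E | c E. T → a F a gives a F a | a a.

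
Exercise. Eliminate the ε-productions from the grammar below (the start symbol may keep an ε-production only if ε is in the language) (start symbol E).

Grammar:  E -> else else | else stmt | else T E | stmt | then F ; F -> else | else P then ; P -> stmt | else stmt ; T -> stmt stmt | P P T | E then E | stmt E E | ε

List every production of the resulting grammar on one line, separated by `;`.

Nullable set = {T}.
ε ∉ L(G), so no ε-production is kept.
For each production, add variants omitting each subset of nullable occurrences: E → else T E gives else T E | else E. T → P P T gives P P T | P P.

E -> else else | else stmt | else T E | else E | stmt | then F; F -> else | else P then; P -> stmt | else stmt; T -> stmt stmt | P P T | P P | E then E | stmt E E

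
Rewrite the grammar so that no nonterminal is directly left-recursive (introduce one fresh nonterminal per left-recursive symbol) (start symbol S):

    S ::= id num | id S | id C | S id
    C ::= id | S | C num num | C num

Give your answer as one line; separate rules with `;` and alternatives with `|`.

S, C are directly left-recursive.
For S: α = {id}, β = {id num, id S, id C}. Rewrite as S → β S' and S' → α S' | ε.
For C: α = {num num, num}, β = {id, S}. Rewrite as C → β C' and C' → α C' | ε.

S ::= id num S' | id S S' | id C S'; C ::= id C' | S C'; S' ::= id S' | ε; C' ::= num num C' | num C' | ε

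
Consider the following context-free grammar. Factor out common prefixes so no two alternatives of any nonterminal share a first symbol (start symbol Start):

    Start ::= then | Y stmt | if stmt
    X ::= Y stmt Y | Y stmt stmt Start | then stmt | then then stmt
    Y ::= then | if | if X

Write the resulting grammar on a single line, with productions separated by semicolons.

Start ::= then | Y stmt | if stmt; X ::= Y stmt X1 | then X2; Y ::= then | if Y1; X1 ::= Y | stmt Start; X2 ::= stmt | then stmt; Y1 ::= ε | X

X has alternatives sharing prefix 'Y stmt': factor to X → Y stmt X1 with X1 → Y | stmt Start.
X has alternatives sharing prefix 'then': factor to X → then X2 with X2 → stmt | then stmt.
Y has alternatives sharing prefix 'if': factor to Y → if Y1 with Y1 → ε | X.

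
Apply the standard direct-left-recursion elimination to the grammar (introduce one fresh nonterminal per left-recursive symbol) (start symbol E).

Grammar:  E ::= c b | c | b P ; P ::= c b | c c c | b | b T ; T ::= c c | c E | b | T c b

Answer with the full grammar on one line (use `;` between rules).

T is directly left-recursive.
For T: α = {c b}, β = {c c, c E, b}. Rewrite as T → β T' and T' → α T' | ε.

E ::= c b | c | b P; P ::= c b | c c c | b | b T; T ::= c c T' | c E T' | b T'; T' ::= c b T' | ε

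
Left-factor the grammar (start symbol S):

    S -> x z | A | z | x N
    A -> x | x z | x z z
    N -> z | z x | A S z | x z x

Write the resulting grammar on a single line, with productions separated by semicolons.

S -> A | z | x S'; A -> x A'; N -> A S z | x z x | z N'; S' -> z | N; A' -> ε | z A''; N' -> ε | x; A'' -> ε | z

S has alternatives sharing prefix 'x': factor to S → x S' with S' → z | N.
A has alternatives sharing prefix 'x': factor to A → x A' with A' → ε | z | z z.
N has alternatives sharing prefix 'z': factor to N → z N' with N' → ε | x.
A' has alternatives sharing prefix 'z': factor to A' → z A'' with A'' → ε | z.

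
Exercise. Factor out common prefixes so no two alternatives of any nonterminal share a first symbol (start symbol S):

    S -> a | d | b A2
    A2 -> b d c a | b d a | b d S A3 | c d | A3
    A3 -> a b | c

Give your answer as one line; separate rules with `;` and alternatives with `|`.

S -> a | d | b A2; A2 -> c d | A3 | b d A2'; A3 -> a b | c; A2' -> c a | a | S A3

A2 has alternatives sharing prefix 'b d': factor to A2 → b d A2' with A2' → c a | a | S A3.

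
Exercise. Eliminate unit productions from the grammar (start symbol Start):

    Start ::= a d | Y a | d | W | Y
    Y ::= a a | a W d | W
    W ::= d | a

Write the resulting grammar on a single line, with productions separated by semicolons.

Start ::= a d | Y a | d | a a | a W d | a; Y ::= d | a | a a | a W d; W ::= d | a

Unit pairs: Start ⇒* {W, Y}; Y ⇒* {W}.
For each unit pair (A, B), copy every non-unit production of B to A, then drop all unit productions.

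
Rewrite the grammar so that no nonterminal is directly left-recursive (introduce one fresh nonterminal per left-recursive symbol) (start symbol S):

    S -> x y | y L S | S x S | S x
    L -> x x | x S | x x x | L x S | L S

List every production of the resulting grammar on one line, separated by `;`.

S, L are directly left-recursive.
For S: α = {x S, x}, β = {x y, y L S}. Rewrite as S → β S' and S' → α S' | ε.
For L: α = {x S, S}, β = {x x, x S, x x x}. Rewrite as L → β L' and L' → α L' | ε.

S -> x y S' | y L S S'; L -> x x L' | x S L' | x x x L'; S' -> x S S' | x S' | eps; L' -> x S L' | S L' | eps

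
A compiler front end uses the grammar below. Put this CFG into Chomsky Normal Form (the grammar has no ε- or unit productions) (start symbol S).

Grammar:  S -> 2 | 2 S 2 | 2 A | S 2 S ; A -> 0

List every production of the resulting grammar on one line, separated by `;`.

S -> 2 | X1 Y1 | X1 A | S Y2; A -> 0; X1 -> 2; Y1 -> S X1; Y2 -> X1 S

Introduce a nonterminal for each terminal appearing in a rule of length ≥ 2: X1 → 2.
Binarize each right-hand side of length ≥ 3 by chaining fresh nonterminals (Y1, Y2, …): affected rules were S → X1 S X1; S → S X1 S.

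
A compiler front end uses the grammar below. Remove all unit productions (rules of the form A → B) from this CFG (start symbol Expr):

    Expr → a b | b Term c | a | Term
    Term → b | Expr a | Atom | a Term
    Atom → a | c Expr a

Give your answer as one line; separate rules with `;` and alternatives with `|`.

Unit pairs: Expr ⇒* {Atom, Term}; Term ⇒* {Atom}.
Replace each nonterminal's rules with the union of the non-unit rules of every nonterminal it unit-derives.

Expr → b | Expr a | a Term | a | c Expr a | a b | b Term c; Term → b | Expr a | a Term | a | c Expr a; Atom → a | c Expr a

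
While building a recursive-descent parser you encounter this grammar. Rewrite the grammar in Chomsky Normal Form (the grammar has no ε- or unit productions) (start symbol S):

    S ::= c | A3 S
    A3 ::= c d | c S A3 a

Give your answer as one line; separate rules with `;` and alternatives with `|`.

S ::= c | A3 S; A3 ::= X1 X2 | X1 Y1; X1 ::= c; X2 ::= d; X3 ::= a; Y1 ::= S Y2; Y2 ::= A3 X3

Introduce a nonterminal for each terminal appearing in a rule of length ≥ 2: X1 → c, X2 → d, X3 → a.
Binarize each right-hand side of length ≥ 3 by chaining fresh nonterminals (Y1, Y2, …): affected rules were A3 → X1 S A3 X3.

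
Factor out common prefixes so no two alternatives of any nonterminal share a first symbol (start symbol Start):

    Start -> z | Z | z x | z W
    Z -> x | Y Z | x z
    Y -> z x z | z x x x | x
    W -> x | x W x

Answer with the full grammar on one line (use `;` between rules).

Start has alternatives sharing prefix 'z': factor to Start → z Start1 with Start1 → ε | x | W.
Z has alternatives sharing prefix 'x': factor to Z → x Z1 with Z1 → ε | z.
Y has alternatives sharing prefix 'z x': factor to Y → z x Y1 with Y1 → z | x x.
W has alternatives sharing prefix 'x': factor to W → x W1 with W1 → ε | W x.

Start -> Z | z Start1; Z -> Y Z | x Z1; Y -> x | z x Y1; W -> x W1; Start1 -> ε | x | W; Z1 -> ε | z; Y1 -> z | x x; W1 -> ε | W x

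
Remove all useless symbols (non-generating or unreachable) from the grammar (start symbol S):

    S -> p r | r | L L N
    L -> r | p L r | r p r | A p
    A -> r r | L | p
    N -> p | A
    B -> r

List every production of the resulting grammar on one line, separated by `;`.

Generating nonterminals: {A, B, L, N, S}.
Reachable from S after that: {A, L, N, S}.
Removed useless symbols: {B} and every production mentioning them.

S -> p r | r | L L N; L -> r | p L r | r p r | A p; A -> r r | L | p; N -> p | A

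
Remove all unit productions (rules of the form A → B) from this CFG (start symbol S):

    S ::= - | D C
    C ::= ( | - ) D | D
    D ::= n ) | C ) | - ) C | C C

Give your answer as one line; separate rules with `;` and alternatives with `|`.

S ::= - | D C; C ::= ( | - ) D | n ) | C ) | - ) C | C C; D ::= n ) | C ) | - ) C | C C

Unit pairs: C ⇒* {D}.
For each unit pair (A, B), copy every non-unit production of B to A, then drop all unit productions.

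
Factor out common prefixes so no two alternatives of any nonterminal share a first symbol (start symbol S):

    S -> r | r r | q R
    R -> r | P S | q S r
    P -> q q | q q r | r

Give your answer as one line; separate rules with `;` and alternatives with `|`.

S has alternatives sharing prefix 'r': factor to S → r S' with S' → ε | r.
P has alternatives sharing prefix 'q q': factor to P → q q P' with P' → ε | r.

S -> q R | r S'; R -> r | P S | q S r; P -> r | q q P'; S' -> ε | r; P' -> ε | r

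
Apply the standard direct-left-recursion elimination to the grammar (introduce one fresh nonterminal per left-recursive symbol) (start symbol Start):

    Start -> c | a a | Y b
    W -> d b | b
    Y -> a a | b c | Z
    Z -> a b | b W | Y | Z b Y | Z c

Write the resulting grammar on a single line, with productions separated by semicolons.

Start -> c | a a | Y b; W -> d b | b; Y -> a a | b c | Z; Z -> a b Z1 | b W Z1 | Y Z1; Z1 -> b Y Z1 | c Z1 | epsilon

Left recursion appears on Z.
For Z: α = {b Y, c}, β = {a b, b W, Y}. Rewrite as Z → β Z1 and Z1 → α Z1 | ε.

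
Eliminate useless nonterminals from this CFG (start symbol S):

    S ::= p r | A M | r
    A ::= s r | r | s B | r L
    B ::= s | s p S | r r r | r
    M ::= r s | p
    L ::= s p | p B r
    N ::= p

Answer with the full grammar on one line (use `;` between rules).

Generating nonterminals: {A, B, L, M, N, S}.
Reachable from S after that: {A, B, L, M, S}.
Removed useless symbols: {N} and every production mentioning them.

S ::= p r | A M | r; A ::= s r | r | s B | r L; B ::= s | s p S | r r r | r; M ::= r s | p; L ::= s p | p B r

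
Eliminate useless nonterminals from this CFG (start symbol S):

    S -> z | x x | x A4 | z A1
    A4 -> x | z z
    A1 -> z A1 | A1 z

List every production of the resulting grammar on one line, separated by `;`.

Generating nonterminals: {A4, S}.
Reachable from S after that: {A4, S}.
Removed useless symbols: {A1} and every production mentioning them.

S -> z | x x | x A4; A4 -> x | z z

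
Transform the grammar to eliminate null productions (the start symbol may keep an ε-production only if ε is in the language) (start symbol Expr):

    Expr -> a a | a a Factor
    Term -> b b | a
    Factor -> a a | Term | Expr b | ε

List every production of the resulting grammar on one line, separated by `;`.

Nullable nonterminals: {Factor}.
ε ∉ L(G), so no ε-production is kept.

Expr -> a a | a a Factor; Term -> b b | a; Factor -> a a | Term | Expr b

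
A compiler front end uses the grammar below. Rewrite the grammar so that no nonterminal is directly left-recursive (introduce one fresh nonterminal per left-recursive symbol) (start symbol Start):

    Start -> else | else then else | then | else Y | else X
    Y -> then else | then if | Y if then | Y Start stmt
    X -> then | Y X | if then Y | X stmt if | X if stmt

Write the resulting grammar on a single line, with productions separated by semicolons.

Start -> else | else then else | then | else Y | else X; Y -> then else Y1 | then if Y1; X -> then X1 | Y X X1 | if then Y X1; Y1 -> if then Y1 | Start stmt Y1 | ε; X1 -> stmt if X1 | if stmt X1 | ε

Directly left-recursive nonterminals: Y, X.
For Y: α = {if then, Start stmt}, β = {then else, then if}. Rewrite as Y → β Y1 and Y1 → α Y1 | ε.
For X: α = {stmt if, if stmt}, β = {then, Y X, if then Y}. Rewrite as X → β X1 and X1 → α X1 | ε.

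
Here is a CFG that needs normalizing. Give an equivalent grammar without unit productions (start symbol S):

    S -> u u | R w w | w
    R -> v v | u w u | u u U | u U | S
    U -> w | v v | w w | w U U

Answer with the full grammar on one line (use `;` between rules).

S -> u u | R w w | w; R -> u u | R w w | w | v v | u w u | u u U | u U; U -> w | v v | w w | w U U

Unit pairs: R ⇒* {S}.
Replace each nonterminal's rules with the union of the non-unit rules of every nonterminal it unit-derives.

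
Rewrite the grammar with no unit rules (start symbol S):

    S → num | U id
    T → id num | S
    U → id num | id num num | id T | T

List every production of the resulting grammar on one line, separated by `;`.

Unit pairs: T ⇒* {S}; U ⇒* {S, T}.
For every A with A ⇒* B via unit rules, add B's non-unit alternatives to A; then delete every rule of the form X → Y.

S → num | U id; T → num | U id | id num; U → id num | id num num | id T | num | U id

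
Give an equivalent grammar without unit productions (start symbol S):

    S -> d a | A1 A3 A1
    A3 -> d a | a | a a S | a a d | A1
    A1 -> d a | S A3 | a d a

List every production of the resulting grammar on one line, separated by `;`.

S -> d a | A1 A3 A1; A3 -> d a | S A3 | a d a | a | a a S | a a d; A1 -> d a | S A3 | a d a

Unit pairs: A3 ⇒* {A1}.
For every A with A ⇒* B via unit rules, add B's non-unit alternatives to A; then delete every rule of the form X → Y.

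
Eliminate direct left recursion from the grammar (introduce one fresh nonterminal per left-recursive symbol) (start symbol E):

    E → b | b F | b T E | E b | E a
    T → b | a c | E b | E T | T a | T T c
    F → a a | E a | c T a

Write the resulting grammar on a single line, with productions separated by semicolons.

E → b E' | b F E' | b T E E'; T → b T' | a c T' | E b T' | E T T'; F → a a | E a | c T a; E' → b E' | a E' | epsilon; T' → a T' | T c T' | epsilon

Directly left-recursive nonterminals: E, T.
For E: α = {b, a}, β = {b, b F, b T E}. Rewrite as E → β E' and E' → α E' | ε.
For T: α = {a, T c}, β = {b, a c, E b, E T}. Rewrite as T → β T' and T' → α T' | ε.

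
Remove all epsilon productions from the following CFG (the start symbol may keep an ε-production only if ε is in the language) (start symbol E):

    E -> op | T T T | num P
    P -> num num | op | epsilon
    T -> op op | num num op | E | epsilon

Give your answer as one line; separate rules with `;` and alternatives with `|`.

Nullable set = {E, P, T}.
ε ∈ L(G) since E is nullable, so keep E → ε.
For each production, add variants omitting each subset of nullable occurrences: E → T T T gives T T T | T T | T. E → num P gives num P | num.

E -> op | T T T | T T | T | num P | num | epsilon; P -> num num | op; T -> op op | num num op | E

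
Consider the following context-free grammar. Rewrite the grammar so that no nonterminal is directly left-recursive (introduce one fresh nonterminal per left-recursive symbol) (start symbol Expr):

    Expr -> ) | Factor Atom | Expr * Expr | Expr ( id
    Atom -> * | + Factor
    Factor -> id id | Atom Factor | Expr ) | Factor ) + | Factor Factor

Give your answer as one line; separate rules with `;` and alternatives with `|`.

Directly left-recursive nonterminals: Expr, Factor.
For Expr: α = {* Expr, ( id}, β = {), Factor Atom}. Rewrite as Expr → β Expr1 and Expr1 → α Expr1 | ε.
For Factor: α = {) +, Factor}, β = {id id, Atom Factor, Expr )}. Rewrite as Factor → β Factor1 and Factor1 → α Factor1 | ε.

Expr -> ) Expr1 | Factor Atom Expr1; Atom -> * | + Factor; Factor -> id id Factor1 | Atom Factor Factor1 | Expr ) Factor1; Expr1 -> * Expr Expr1 | ( id Expr1 | ε; Factor1 -> ) + Factor1 | Factor Factor1 | ε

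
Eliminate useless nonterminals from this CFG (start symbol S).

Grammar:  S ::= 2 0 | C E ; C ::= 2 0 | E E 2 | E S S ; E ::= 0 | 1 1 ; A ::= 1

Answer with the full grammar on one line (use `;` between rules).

Generating nonterminals: {A, C, E, S}.
Reachable from S after that: {C, E, S}.
Removed useless symbols: {A} and every production mentioning them.

S ::= 2 0 | C E; C ::= 2 0 | E E 2 | E S S; E ::= 0 | 1 1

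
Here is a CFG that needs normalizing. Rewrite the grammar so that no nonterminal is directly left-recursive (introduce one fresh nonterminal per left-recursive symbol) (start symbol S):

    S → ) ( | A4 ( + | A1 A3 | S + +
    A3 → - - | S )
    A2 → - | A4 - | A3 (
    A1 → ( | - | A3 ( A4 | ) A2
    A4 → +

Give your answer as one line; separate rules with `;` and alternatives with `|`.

Directly left-recursive nonterminal: S.
For S: α = {+ +}, β = {) (, A4 ( +, A1 A3}. Rewrite as S → β S' and S' → α S' | ε.

S → ) ( S' | A4 ( + S' | A1 A3 S'; A3 → - - | S ); A2 → - | A4 - | A3 (; A1 → ( | - | A3 ( A4 | ) A2; A4 → +; S' → + + S' | ε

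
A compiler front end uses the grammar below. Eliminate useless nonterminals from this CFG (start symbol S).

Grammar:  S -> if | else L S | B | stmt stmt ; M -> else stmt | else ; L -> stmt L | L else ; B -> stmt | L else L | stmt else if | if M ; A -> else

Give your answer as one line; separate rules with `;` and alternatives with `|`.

Generating nonterminals: {A, B, M, S}.
Reachable from S after that: {B, M, S}.
Removed useless symbols: {A, L} and every production mentioning them.

S -> if | B | stmt stmt; M -> else stmt | else; B -> stmt | stmt else if | if M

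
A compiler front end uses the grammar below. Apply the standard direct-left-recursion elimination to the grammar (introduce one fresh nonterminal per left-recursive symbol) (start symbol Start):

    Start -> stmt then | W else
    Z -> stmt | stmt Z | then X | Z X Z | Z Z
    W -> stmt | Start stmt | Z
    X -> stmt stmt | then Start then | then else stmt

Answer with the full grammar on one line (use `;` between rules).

Start -> stmt then | W else; Z -> stmt Z1 | stmt Z Z1 | then X Z1; W -> stmt | Start stmt | Z; X -> stmt stmt | then Start then | then else stmt; Z1 -> X Z Z1 | Z Z1 | ε

Directly left-recursive nonterminal: Z.
For Z: α = {X Z, Z}, β = {stmt, stmt Z, then X}. Rewrite as Z → β Z1 and Z1 → α Z1 | ε.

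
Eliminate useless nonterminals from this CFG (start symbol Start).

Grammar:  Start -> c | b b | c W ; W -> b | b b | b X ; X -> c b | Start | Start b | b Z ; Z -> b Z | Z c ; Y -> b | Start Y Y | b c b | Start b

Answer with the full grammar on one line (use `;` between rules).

Start -> c | b b | c W; W -> b | b b | b X; X -> c b | Start | Start b

Generating nonterminals: {Start, W, X, Y}.
Reachable from Start after that: {Start, W, X}.
Removed useless symbols: {Y, Z} and every production mentioning them.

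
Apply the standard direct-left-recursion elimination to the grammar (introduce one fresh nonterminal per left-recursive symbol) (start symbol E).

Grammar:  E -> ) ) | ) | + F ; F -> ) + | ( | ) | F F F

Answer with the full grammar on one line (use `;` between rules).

Directly left-recursive nonterminal: F.
For F: α = {F F}, β = {) +, (, )}. Rewrite as F → β F' and F' → α F' | ε.

E -> ) ) | ) | + F; F -> ) + F' | ( F' | ) F'; F' -> F F F' | ε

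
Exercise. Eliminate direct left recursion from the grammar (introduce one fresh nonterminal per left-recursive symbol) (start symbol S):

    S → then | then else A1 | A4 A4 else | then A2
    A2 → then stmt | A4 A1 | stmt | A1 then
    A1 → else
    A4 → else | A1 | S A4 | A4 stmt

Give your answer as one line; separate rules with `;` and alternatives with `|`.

A4 is directly left-recursive.
For A4: α = {stmt}, β = {else, A1, S A4}. Rewrite as A4 → β A4' and A4' → α A4' | ε.

S → then | then else A1 | A4 A4 else | then A2; A2 → then stmt | A4 A1 | stmt | A1 then; A1 → else; A4 → else A4' | A1 A4' | S A4 A4'; A4' → stmt A4' | eps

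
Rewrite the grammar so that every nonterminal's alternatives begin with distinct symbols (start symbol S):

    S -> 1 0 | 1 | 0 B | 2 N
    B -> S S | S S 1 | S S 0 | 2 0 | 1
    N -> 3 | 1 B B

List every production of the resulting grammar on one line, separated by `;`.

S has alternatives sharing prefix '1': factor to S → 1 S' with S' → 0 | ε.
B has alternatives sharing prefix 'S S': factor to B → S S B' with B' → ε | 1 | 0.

S -> 0 B | 2 N | 1 S'; B -> 2 0 | 1 | S S B'; N -> 3 | 1 B B; S' -> 0 | ε; B' -> ε | 1 | 0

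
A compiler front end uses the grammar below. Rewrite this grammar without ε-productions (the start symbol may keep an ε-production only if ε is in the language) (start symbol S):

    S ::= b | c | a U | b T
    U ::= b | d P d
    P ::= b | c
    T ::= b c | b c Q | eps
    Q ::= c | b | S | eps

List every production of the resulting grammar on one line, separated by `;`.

S ::= b | c | a U | b T; U ::= b | d P d; P ::= b | c; T ::= b c | b c Q; Q ::= c | b | S

Nullable nonterminals: {Q, T}.
ε ∉ L(G), so no ε-production is kept.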